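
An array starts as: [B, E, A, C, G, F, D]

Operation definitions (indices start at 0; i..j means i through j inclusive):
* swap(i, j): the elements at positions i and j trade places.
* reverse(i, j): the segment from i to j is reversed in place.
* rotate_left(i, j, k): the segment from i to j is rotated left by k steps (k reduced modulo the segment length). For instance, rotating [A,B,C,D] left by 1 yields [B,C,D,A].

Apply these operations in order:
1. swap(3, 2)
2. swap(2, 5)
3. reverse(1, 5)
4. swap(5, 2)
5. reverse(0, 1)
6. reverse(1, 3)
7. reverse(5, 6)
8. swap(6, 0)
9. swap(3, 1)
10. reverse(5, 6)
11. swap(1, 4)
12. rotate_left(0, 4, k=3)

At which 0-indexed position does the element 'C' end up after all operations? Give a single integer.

Answer: 5

Derivation:
After 1 (swap(3, 2)): [B, E, C, A, G, F, D]
After 2 (swap(2, 5)): [B, E, F, A, G, C, D]
After 3 (reverse(1, 5)): [B, C, G, A, F, E, D]
After 4 (swap(5, 2)): [B, C, E, A, F, G, D]
After 5 (reverse(0, 1)): [C, B, E, A, F, G, D]
After 6 (reverse(1, 3)): [C, A, E, B, F, G, D]
After 7 (reverse(5, 6)): [C, A, E, B, F, D, G]
After 8 (swap(6, 0)): [G, A, E, B, F, D, C]
After 9 (swap(3, 1)): [G, B, E, A, F, D, C]
After 10 (reverse(5, 6)): [G, B, E, A, F, C, D]
After 11 (swap(1, 4)): [G, F, E, A, B, C, D]
After 12 (rotate_left(0, 4, k=3)): [A, B, G, F, E, C, D]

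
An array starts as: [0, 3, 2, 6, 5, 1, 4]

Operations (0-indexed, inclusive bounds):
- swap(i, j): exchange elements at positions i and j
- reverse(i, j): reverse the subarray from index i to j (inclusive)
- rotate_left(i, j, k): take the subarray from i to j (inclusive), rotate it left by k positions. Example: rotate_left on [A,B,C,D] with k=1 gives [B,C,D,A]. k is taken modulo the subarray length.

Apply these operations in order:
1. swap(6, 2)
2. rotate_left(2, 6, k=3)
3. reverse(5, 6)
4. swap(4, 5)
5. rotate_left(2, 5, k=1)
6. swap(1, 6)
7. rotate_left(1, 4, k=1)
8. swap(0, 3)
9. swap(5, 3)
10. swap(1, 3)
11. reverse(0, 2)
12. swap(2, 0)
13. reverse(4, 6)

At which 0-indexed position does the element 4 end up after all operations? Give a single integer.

After 1 (swap(6, 2)): [0, 3, 4, 6, 5, 1, 2]
After 2 (rotate_left(2, 6, k=3)): [0, 3, 1, 2, 4, 6, 5]
After 3 (reverse(5, 6)): [0, 3, 1, 2, 4, 5, 6]
After 4 (swap(4, 5)): [0, 3, 1, 2, 5, 4, 6]
After 5 (rotate_left(2, 5, k=1)): [0, 3, 2, 5, 4, 1, 6]
After 6 (swap(1, 6)): [0, 6, 2, 5, 4, 1, 3]
After 7 (rotate_left(1, 4, k=1)): [0, 2, 5, 4, 6, 1, 3]
After 8 (swap(0, 3)): [4, 2, 5, 0, 6, 1, 3]
After 9 (swap(5, 3)): [4, 2, 5, 1, 6, 0, 3]
After 10 (swap(1, 3)): [4, 1, 5, 2, 6, 0, 3]
After 11 (reverse(0, 2)): [5, 1, 4, 2, 6, 0, 3]
After 12 (swap(2, 0)): [4, 1, 5, 2, 6, 0, 3]
After 13 (reverse(4, 6)): [4, 1, 5, 2, 3, 0, 6]

Answer: 0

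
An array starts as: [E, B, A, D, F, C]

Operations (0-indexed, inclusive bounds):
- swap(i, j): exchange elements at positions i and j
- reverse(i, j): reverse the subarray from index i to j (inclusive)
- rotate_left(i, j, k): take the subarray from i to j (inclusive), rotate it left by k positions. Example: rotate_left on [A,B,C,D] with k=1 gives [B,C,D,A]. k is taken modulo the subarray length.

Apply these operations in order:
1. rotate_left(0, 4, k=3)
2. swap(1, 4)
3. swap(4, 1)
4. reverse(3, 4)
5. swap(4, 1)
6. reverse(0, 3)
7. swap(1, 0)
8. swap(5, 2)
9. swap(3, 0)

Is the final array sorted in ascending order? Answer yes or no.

Answer: no

Derivation:
After 1 (rotate_left(0, 4, k=3)): [D, F, E, B, A, C]
After 2 (swap(1, 4)): [D, A, E, B, F, C]
After 3 (swap(4, 1)): [D, F, E, B, A, C]
After 4 (reverse(3, 4)): [D, F, E, A, B, C]
After 5 (swap(4, 1)): [D, B, E, A, F, C]
After 6 (reverse(0, 3)): [A, E, B, D, F, C]
After 7 (swap(1, 0)): [E, A, B, D, F, C]
After 8 (swap(5, 2)): [E, A, C, D, F, B]
After 9 (swap(3, 0)): [D, A, C, E, F, B]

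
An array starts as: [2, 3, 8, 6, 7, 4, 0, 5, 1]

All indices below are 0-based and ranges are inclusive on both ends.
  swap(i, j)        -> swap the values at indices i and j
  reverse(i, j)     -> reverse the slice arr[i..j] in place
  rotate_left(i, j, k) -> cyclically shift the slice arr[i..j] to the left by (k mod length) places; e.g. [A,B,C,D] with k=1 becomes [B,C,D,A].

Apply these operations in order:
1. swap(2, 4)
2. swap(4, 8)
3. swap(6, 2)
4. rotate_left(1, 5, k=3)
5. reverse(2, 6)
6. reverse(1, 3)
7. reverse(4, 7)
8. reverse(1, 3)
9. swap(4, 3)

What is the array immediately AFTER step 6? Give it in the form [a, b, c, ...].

Answer: [2, 6, 7, 1, 0, 3, 4, 5, 8]

Derivation:
After 1 (swap(2, 4)): [2, 3, 7, 6, 8, 4, 0, 5, 1]
After 2 (swap(4, 8)): [2, 3, 7, 6, 1, 4, 0, 5, 8]
After 3 (swap(6, 2)): [2, 3, 0, 6, 1, 4, 7, 5, 8]
After 4 (rotate_left(1, 5, k=3)): [2, 1, 4, 3, 0, 6, 7, 5, 8]
After 5 (reverse(2, 6)): [2, 1, 7, 6, 0, 3, 4, 5, 8]
After 6 (reverse(1, 3)): [2, 6, 7, 1, 0, 3, 4, 5, 8]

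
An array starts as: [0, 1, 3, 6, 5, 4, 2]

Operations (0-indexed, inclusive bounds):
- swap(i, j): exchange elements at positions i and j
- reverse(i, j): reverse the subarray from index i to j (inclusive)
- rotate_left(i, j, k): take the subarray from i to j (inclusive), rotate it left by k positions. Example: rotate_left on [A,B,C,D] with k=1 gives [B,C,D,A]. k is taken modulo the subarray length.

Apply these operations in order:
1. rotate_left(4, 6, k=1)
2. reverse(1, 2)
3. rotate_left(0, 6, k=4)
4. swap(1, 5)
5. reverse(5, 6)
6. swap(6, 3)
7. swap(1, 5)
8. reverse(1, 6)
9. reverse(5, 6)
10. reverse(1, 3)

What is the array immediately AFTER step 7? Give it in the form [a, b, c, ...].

After 1 (rotate_left(4, 6, k=1)): [0, 1, 3, 6, 4, 2, 5]
After 2 (reverse(1, 2)): [0, 3, 1, 6, 4, 2, 5]
After 3 (rotate_left(0, 6, k=4)): [4, 2, 5, 0, 3, 1, 6]
After 4 (swap(1, 5)): [4, 1, 5, 0, 3, 2, 6]
After 5 (reverse(5, 6)): [4, 1, 5, 0, 3, 6, 2]
After 6 (swap(6, 3)): [4, 1, 5, 2, 3, 6, 0]
After 7 (swap(1, 5)): [4, 6, 5, 2, 3, 1, 0]

Answer: [4, 6, 5, 2, 3, 1, 0]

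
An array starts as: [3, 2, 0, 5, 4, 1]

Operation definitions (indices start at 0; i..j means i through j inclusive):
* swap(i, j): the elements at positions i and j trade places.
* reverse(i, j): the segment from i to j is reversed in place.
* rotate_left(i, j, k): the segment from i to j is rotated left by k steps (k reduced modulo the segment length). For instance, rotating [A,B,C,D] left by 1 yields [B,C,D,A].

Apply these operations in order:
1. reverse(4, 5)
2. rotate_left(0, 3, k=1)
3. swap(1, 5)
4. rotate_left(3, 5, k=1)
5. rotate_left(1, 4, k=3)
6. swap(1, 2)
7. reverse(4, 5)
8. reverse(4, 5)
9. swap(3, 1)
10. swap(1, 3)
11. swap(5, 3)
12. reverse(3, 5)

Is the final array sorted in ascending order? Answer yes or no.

Answer: no

Derivation:
After 1 (reverse(4, 5)): [3, 2, 0, 5, 1, 4]
After 2 (rotate_left(0, 3, k=1)): [2, 0, 5, 3, 1, 4]
After 3 (swap(1, 5)): [2, 4, 5, 3, 1, 0]
After 4 (rotate_left(3, 5, k=1)): [2, 4, 5, 1, 0, 3]
After 5 (rotate_left(1, 4, k=3)): [2, 0, 4, 5, 1, 3]
After 6 (swap(1, 2)): [2, 4, 0, 5, 1, 3]
After 7 (reverse(4, 5)): [2, 4, 0, 5, 3, 1]
After 8 (reverse(4, 5)): [2, 4, 0, 5, 1, 3]
After 9 (swap(3, 1)): [2, 5, 0, 4, 1, 3]
After 10 (swap(1, 3)): [2, 4, 0, 5, 1, 3]
After 11 (swap(5, 3)): [2, 4, 0, 3, 1, 5]
After 12 (reverse(3, 5)): [2, 4, 0, 5, 1, 3]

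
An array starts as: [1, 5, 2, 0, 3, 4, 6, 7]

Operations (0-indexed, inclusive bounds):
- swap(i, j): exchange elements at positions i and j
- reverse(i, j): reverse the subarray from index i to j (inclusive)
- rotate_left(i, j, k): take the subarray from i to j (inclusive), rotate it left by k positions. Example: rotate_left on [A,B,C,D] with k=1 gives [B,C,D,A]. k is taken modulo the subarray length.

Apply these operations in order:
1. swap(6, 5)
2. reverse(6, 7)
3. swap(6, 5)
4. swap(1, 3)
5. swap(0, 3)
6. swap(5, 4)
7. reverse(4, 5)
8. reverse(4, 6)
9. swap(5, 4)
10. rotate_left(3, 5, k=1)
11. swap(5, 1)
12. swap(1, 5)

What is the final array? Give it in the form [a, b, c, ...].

Answer: [5, 0, 2, 7, 6, 1, 3, 4]

Derivation:
After 1 (swap(6, 5)): [1, 5, 2, 0, 3, 6, 4, 7]
After 2 (reverse(6, 7)): [1, 5, 2, 0, 3, 6, 7, 4]
After 3 (swap(6, 5)): [1, 5, 2, 0, 3, 7, 6, 4]
After 4 (swap(1, 3)): [1, 0, 2, 5, 3, 7, 6, 4]
After 5 (swap(0, 3)): [5, 0, 2, 1, 3, 7, 6, 4]
After 6 (swap(5, 4)): [5, 0, 2, 1, 7, 3, 6, 4]
After 7 (reverse(4, 5)): [5, 0, 2, 1, 3, 7, 6, 4]
After 8 (reverse(4, 6)): [5, 0, 2, 1, 6, 7, 3, 4]
After 9 (swap(5, 4)): [5, 0, 2, 1, 7, 6, 3, 4]
After 10 (rotate_left(3, 5, k=1)): [5, 0, 2, 7, 6, 1, 3, 4]
After 11 (swap(5, 1)): [5, 1, 2, 7, 6, 0, 3, 4]
After 12 (swap(1, 5)): [5, 0, 2, 7, 6, 1, 3, 4]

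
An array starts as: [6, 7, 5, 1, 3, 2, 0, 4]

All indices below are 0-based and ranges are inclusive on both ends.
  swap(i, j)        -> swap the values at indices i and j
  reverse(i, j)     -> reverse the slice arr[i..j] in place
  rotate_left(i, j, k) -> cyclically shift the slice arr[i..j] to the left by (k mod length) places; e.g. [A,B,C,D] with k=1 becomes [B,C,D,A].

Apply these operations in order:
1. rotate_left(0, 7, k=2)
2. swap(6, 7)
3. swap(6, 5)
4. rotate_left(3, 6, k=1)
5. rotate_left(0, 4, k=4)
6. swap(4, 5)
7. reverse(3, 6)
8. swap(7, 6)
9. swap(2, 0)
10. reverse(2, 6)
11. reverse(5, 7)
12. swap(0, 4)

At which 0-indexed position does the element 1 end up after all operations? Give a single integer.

Answer: 4

Derivation:
After 1 (rotate_left(0, 7, k=2)): [5, 1, 3, 2, 0, 4, 6, 7]
After 2 (swap(6, 7)): [5, 1, 3, 2, 0, 4, 7, 6]
After 3 (swap(6, 5)): [5, 1, 3, 2, 0, 7, 4, 6]
After 4 (rotate_left(3, 6, k=1)): [5, 1, 3, 0, 7, 4, 2, 6]
After 5 (rotate_left(0, 4, k=4)): [7, 5, 1, 3, 0, 4, 2, 6]
After 6 (swap(4, 5)): [7, 5, 1, 3, 4, 0, 2, 6]
After 7 (reverse(3, 6)): [7, 5, 1, 2, 0, 4, 3, 6]
After 8 (swap(7, 6)): [7, 5, 1, 2, 0, 4, 6, 3]
After 9 (swap(2, 0)): [1, 5, 7, 2, 0, 4, 6, 3]
After 10 (reverse(2, 6)): [1, 5, 6, 4, 0, 2, 7, 3]
After 11 (reverse(5, 7)): [1, 5, 6, 4, 0, 3, 7, 2]
After 12 (swap(0, 4)): [0, 5, 6, 4, 1, 3, 7, 2]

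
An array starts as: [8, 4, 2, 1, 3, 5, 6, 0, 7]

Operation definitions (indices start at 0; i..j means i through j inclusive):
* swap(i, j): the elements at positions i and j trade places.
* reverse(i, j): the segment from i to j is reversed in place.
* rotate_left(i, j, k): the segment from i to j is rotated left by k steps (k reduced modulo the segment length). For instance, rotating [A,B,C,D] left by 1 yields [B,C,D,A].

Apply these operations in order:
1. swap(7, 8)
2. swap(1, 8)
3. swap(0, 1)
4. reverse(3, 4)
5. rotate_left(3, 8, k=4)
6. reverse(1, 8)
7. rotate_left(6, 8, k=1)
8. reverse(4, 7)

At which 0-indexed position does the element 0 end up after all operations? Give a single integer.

After 1 (swap(7, 8)): [8, 4, 2, 1, 3, 5, 6, 7, 0]
After 2 (swap(1, 8)): [8, 0, 2, 1, 3, 5, 6, 7, 4]
After 3 (swap(0, 1)): [0, 8, 2, 1, 3, 5, 6, 7, 4]
After 4 (reverse(3, 4)): [0, 8, 2, 3, 1, 5, 6, 7, 4]
After 5 (rotate_left(3, 8, k=4)): [0, 8, 2, 7, 4, 3, 1, 5, 6]
After 6 (reverse(1, 8)): [0, 6, 5, 1, 3, 4, 7, 2, 8]
After 7 (rotate_left(6, 8, k=1)): [0, 6, 5, 1, 3, 4, 2, 8, 7]
After 8 (reverse(4, 7)): [0, 6, 5, 1, 8, 2, 4, 3, 7]

Answer: 0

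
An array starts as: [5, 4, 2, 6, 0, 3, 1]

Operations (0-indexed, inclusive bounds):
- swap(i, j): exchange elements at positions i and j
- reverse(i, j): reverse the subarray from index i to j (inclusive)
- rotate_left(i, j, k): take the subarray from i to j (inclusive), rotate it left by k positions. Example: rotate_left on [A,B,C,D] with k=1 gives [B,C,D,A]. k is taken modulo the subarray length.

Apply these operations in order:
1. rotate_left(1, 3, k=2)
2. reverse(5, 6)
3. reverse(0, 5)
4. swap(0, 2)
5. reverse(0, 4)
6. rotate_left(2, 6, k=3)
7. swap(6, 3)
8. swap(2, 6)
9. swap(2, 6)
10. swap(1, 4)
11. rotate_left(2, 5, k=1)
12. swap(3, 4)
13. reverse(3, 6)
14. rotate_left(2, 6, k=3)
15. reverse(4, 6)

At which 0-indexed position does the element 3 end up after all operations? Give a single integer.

Answer: 5

Derivation:
After 1 (rotate_left(1, 3, k=2)): [5, 6, 4, 2, 0, 3, 1]
After 2 (reverse(5, 6)): [5, 6, 4, 2, 0, 1, 3]
After 3 (reverse(0, 5)): [1, 0, 2, 4, 6, 5, 3]
After 4 (swap(0, 2)): [2, 0, 1, 4, 6, 5, 3]
After 5 (reverse(0, 4)): [6, 4, 1, 0, 2, 5, 3]
After 6 (rotate_left(2, 6, k=3)): [6, 4, 5, 3, 1, 0, 2]
After 7 (swap(6, 3)): [6, 4, 5, 2, 1, 0, 3]
After 8 (swap(2, 6)): [6, 4, 3, 2, 1, 0, 5]
After 9 (swap(2, 6)): [6, 4, 5, 2, 1, 0, 3]
After 10 (swap(1, 4)): [6, 1, 5, 2, 4, 0, 3]
After 11 (rotate_left(2, 5, k=1)): [6, 1, 2, 4, 0, 5, 3]
After 12 (swap(3, 4)): [6, 1, 2, 0, 4, 5, 3]
After 13 (reverse(3, 6)): [6, 1, 2, 3, 5, 4, 0]
After 14 (rotate_left(2, 6, k=3)): [6, 1, 4, 0, 2, 3, 5]
After 15 (reverse(4, 6)): [6, 1, 4, 0, 5, 3, 2]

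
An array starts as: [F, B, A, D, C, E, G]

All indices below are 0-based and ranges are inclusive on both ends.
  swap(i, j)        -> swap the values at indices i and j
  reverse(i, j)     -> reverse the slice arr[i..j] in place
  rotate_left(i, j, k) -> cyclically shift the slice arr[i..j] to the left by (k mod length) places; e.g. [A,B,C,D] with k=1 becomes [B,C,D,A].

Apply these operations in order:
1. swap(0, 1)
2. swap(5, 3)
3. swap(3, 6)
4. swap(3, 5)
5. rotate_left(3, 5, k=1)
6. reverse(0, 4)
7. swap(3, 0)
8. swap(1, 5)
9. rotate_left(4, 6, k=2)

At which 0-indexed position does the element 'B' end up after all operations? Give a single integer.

Answer: 5

Derivation:
After 1 (swap(0, 1)): [B, F, A, D, C, E, G]
After 2 (swap(5, 3)): [B, F, A, E, C, D, G]
After 3 (swap(3, 6)): [B, F, A, G, C, D, E]
After 4 (swap(3, 5)): [B, F, A, D, C, G, E]
After 5 (rotate_left(3, 5, k=1)): [B, F, A, C, G, D, E]
After 6 (reverse(0, 4)): [G, C, A, F, B, D, E]
After 7 (swap(3, 0)): [F, C, A, G, B, D, E]
After 8 (swap(1, 5)): [F, D, A, G, B, C, E]
After 9 (rotate_left(4, 6, k=2)): [F, D, A, G, E, B, C]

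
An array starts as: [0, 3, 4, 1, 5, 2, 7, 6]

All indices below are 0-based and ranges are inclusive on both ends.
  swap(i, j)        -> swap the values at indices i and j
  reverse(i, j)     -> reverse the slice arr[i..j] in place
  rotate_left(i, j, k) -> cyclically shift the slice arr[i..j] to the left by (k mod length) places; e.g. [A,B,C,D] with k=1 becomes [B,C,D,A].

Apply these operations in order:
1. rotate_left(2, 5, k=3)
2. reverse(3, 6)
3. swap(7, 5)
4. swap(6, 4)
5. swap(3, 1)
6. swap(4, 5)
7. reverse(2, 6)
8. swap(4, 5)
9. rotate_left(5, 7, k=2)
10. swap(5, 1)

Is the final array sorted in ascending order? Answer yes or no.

After 1 (rotate_left(2, 5, k=3)): [0, 3, 2, 4, 1, 5, 7, 6]
After 2 (reverse(3, 6)): [0, 3, 2, 7, 5, 1, 4, 6]
After 3 (swap(7, 5)): [0, 3, 2, 7, 5, 6, 4, 1]
After 4 (swap(6, 4)): [0, 3, 2, 7, 4, 6, 5, 1]
After 5 (swap(3, 1)): [0, 7, 2, 3, 4, 6, 5, 1]
After 6 (swap(4, 5)): [0, 7, 2, 3, 6, 4, 5, 1]
After 7 (reverse(2, 6)): [0, 7, 5, 4, 6, 3, 2, 1]
After 8 (swap(4, 5)): [0, 7, 5, 4, 3, 6, 2, 1]
After 9 (rotate_left(5, 7, k=2)): [0, 7, 5, 4, 3, 1, 6, 2]
After 10 (swap(5, 1)): [0, 1, 5, 4, 3, 7, 6, 2]

Answer: no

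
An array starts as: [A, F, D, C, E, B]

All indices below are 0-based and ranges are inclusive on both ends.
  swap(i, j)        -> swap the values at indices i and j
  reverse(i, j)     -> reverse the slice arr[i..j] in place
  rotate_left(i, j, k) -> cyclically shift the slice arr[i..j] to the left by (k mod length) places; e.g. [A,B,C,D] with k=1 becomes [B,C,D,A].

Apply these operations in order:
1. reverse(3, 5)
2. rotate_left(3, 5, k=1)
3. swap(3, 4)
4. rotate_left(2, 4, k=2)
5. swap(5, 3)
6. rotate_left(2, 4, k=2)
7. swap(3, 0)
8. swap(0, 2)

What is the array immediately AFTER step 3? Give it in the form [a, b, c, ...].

After 1 (reverse(3, 5)): [A, F, D, B, E, C]
After 2 (rotate_left(3, 5, k=1)): [A, F, D, E, C, B]
After 3 (swap(3, 4)): [A, F, D, C, E, B]

Answer: [A, F, D, C, E, B]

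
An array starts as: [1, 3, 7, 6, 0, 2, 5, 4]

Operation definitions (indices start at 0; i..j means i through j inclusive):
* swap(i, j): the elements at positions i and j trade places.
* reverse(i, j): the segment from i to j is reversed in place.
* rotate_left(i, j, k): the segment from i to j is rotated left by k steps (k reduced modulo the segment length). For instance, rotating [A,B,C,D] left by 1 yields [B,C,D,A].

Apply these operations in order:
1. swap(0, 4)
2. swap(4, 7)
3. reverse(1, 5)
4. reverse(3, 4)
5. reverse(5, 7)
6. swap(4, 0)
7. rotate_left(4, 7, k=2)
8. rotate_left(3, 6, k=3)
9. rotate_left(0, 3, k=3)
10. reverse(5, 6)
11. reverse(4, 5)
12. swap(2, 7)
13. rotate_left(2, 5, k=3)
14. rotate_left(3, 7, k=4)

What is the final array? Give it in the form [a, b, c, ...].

After 1 (swap(0, 4)): [0, 3, 7, 6, 1, 2, 5, 4]
After 2 (swap(4, 7)): [0, 3, 7, 6, 4, 2, 5, 1]
After 3 (reverse(1, 5)): [0, 2, 4, 6, 7, 3, 5, 1]
After 4 (reverse(3, 4)): [0, 2, 4, 7, 6, 3, 5, 1]
After 5 (reverse(5, 7)): [0, 2, 4, 7, 6, 1, 5, 3]
After 6 (swap(4, 0)): [6, 2, 4, 7, 0, 1, 5, 3]
After 7 (rotate_left(4, 7, k=2)): [6, 2, 4, 7, 5, 3, 0, 1]
After 8 (rotate_left(3, 6, k=3)): [6, 2, 4, 0, 7, 5, 3, 1]
After 9 (rotate_left(0, 3, k=3)): [0, 6, 2, 4, 7, 5, 3, 1]
After 10 (reverse(5, 6)): [0, 6, 2, 4, 7, 3, 5, 1]
After 11 (reverse(4, 5)): [0, 6, 2, 4, 3, 7, 5, 1]
After 12 (swap(2, 7)): [0, 6, 1, 4, 3, 7, 5, 2]
After 13 (rotate_left(2, 5, k=3)): [0, 6, 7, 1, 4, 3, 5, 2]
After 14 (rotate_left(3, 7, k=4)): [0, 6, 7, 2, 1, 4, 3, 5]

Answer: [0, 6, 7, 2, 1, 4, 3, 5]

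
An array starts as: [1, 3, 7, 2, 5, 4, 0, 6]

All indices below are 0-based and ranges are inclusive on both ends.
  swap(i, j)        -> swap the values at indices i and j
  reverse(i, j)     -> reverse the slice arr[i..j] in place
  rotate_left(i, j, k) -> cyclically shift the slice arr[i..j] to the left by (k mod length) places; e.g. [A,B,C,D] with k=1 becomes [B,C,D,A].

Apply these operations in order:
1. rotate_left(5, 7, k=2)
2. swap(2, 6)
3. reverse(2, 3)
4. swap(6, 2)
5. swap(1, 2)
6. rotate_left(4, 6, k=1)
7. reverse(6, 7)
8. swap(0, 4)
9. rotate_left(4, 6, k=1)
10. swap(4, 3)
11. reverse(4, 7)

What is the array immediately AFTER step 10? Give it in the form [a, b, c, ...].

Answer: [6, 7, 3, 2, 4, 0, 1, 5]

Derivation:
After 1 (rotate_left(5, 7, k=2)): [1, 3, 7, 2, 5, 6, 4, 0]
After 2 (swap(2, 6)): [1, 3, 4, 2, 5, 6, 7, 0]
After 3 (reverse(2, 3)): [1, 3, 2, 4, 5, 6, 7, 0]
After 4 (swap(6, 2)): [1, 3, 7, 4, 5, 6, 2, 0]
After 5 (swap(1, 2)): [1, 7, 3, 4, 5, 6, 2, 0]
After 6 (rotate_left(4, 6, k=1)): [1, 7, 3, 4, 6, 2, 5, 0]
After 7 (reverse(6, 7)): [1, 7, 3, 4, 6, 2, 0, 5]
After 8 (swap(0, 4)): [6, 7, 3, 4, 1, 2, 0, 5]
After 9 (rotate_left(4, 6, k=1)): [6, 7, 3, 4, 2, 0, 1, 5]
After 10 (swap(4, 3)): [6, 7, 3, 2, 4, 0, 1, 5]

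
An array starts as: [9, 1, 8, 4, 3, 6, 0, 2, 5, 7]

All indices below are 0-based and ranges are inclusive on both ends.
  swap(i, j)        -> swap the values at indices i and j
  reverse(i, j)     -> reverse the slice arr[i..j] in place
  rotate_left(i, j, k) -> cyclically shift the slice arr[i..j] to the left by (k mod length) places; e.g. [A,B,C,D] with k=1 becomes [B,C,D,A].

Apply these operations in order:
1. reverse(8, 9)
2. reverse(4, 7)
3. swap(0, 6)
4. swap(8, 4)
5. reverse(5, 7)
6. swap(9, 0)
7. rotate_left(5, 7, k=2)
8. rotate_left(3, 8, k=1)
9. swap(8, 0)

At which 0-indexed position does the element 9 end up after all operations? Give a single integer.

After 1 (reverse(8, 9)): [9, 1, 8, 4, 3, 6, 0, 2, 7, 5]
After 2 (reverse(4, 7)): [9, 1, 8, 4, 2, 0, 6, 3, 7, 5]
After 3 (swap(0, 6)): [6, 1, 8, 4, 2, 0, 9, 3, 7, 5]
After 4 (swap(8, 4)): [6, 1, 8, 4, 7, 0, 9, 3, 2, 5]
After 5 (reverse(5, 7)): [6, 1, 8, 4, 7, 3, 9, 0, 2, 5]
After 6 (swap(9, 0)): [5, 1, 8, 4, 7, 3, 9, 0, 2, 6]
After 7 (rotate_left(5, 7, k=2)): [5, 1, 8, 4, 7, 0, 3, 9, 2, 6]
After 8 (rotate_left(3, 8, k=1)): [5, 1, 8, 7, 0, 3, 9, 2, 4, 6]
After 9 (swap(8, 0)): [4, 1, 8, 7, 0, 3, 9, 2, 5, 6]

Answer: 6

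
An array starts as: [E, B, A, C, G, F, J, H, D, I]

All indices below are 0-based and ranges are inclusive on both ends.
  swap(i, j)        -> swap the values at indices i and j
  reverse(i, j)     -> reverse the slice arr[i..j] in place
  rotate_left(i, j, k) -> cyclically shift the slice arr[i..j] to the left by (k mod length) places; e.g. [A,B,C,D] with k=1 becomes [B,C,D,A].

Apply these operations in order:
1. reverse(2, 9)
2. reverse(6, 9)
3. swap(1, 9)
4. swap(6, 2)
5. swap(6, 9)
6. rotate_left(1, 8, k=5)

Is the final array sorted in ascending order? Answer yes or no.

After 1 (reverse(2, 9)): [E, B, I, D, H, J, F, G, C, A]
After 2 (reverse(6, 9)): [E, B, I, D, H, J, A, C, G, F]
After 3 (swap(1, 9)): [E, F, I, D, H, J, A, C, G, B]
After 4 (swap(6, 2)): [E, F, A, D, H, J, I, C, G, B]
After 5 (swap(6, 9)): [E, F, A, D, H, J, B, C, G, I]
After 6 (rotate_left(1, 8, k=5)): [E, B, C, G, F, A, D, H, J, I]

Answer: no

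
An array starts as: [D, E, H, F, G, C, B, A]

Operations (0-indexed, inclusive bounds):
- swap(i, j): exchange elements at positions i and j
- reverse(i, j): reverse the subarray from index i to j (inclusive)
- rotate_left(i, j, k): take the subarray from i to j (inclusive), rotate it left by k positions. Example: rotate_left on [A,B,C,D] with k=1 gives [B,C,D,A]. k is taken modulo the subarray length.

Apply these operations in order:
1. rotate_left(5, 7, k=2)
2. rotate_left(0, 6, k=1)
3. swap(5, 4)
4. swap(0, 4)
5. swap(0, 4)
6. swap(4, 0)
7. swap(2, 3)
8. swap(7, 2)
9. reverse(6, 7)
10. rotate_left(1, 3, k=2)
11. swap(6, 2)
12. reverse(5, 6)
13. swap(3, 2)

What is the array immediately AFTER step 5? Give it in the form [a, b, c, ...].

After 1 (rotate_left(5, 7, k=2)): [D, E, H, F, G, A, C, B]
After 2 (rotate_left(0, 6, k=1)): [E, H, F, G, A, C, D, B]
After 3 (swap(5, 4)): [E, H, F, G, C, A, D, B]
After 4 (swap(0, 4)): [C, H, F, G, E, A, D, B]
After 5 (swap(0, 4)): [E, H, F, G, C, A, D, B]

Answer: [E, H, F, G, C, A, D, B]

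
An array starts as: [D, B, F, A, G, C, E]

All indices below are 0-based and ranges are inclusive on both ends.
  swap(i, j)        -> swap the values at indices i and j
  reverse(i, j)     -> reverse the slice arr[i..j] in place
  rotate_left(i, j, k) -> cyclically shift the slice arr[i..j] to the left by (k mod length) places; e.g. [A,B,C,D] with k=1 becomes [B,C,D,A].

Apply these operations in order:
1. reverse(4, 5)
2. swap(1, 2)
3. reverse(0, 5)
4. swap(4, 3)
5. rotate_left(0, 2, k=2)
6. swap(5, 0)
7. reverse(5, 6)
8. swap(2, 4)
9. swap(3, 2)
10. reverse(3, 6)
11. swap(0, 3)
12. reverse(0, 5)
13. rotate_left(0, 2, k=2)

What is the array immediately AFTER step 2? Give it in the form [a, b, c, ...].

Answer: [D, F, B, A, C, G, E]

Derivation:
After 1 (reverse(4, 5)): [D, B, F, A, C, G, E]
After 2 (swap(1, 2)): [D, F, B, A, C, G, E]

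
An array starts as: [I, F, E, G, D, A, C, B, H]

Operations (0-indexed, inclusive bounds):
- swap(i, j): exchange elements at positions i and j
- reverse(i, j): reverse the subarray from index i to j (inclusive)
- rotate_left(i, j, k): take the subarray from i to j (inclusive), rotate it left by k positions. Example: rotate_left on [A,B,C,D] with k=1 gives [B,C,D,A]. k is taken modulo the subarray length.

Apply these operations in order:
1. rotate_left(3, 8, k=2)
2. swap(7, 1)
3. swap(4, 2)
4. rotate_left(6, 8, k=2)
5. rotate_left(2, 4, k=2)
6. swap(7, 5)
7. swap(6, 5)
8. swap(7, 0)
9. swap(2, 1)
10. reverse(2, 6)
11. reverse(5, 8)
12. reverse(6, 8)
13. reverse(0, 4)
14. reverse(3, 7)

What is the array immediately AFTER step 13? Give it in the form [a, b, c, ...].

Answer: [A, D, H, E, B, F, C, G, I]

Derivation:
After 1 (rotate_left(3, 8, k=2)): [I, F, E, A, C, B, H, G, D]
After 2 (swap(7, 1)): [I, G, E, A, C, B, H, F, D]
After 3 (swap(4, 2)): [I, G, C, A, E, B, H, F, D]
After 4 (rotate_left(6, 8, k=2)): [I, G, C, A, E, B, D, H, F]
After 5 (rotate_left(2, 4, k=2)): [I, G, E, C, A, B, D, H, F]
After 6 (swap(7, 5)): [I, G, E, C, A, H, D, B, F]
After 7 (swap(6, 5)): [I, G, E, C, A, D, H, B, F]
After 8 (swap(7, 0)): [B, G, E, C, A, D, H, I, F]
After 9 (swap(2, 1)): [B, E, G, C, A, D, H, I, F]
After 10 (reverse(2, 6)): [B, E, H, D, A, C, G, I, F]
After 11 (reverse(5, 8)): [B, E, H, D, A, F, I, G, C]
After 12 (reverse(6, 8)): [B, E, H, D, A, F, C, G, I]
After 13 (reverse(0, 4)): [A, D, H, E, B, F, C, G, I]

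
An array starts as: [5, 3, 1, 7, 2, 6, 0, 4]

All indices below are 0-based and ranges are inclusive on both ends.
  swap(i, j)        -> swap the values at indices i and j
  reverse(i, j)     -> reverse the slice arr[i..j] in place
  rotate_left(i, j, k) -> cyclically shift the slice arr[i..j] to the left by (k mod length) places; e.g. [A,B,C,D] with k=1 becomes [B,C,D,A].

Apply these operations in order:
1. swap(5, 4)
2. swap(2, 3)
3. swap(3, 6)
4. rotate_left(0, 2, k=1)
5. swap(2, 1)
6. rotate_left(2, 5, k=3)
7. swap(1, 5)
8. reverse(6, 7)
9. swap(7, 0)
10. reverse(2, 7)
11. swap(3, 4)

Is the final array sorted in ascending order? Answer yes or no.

After 1 (swap(5, 4)): [5, 3, 1, 7, 6, 2, 0, 4]
After 2 (swap(2, 3)): [5, 3, 7, 1, 6, 2, 0, 4]
After 3 (swap(3, 6)): [5, 3, 7, 0, 6, 2, 1, 4]
After 4 (rotate_left(0, 2, k=1)): [3, 7, 5, 0, 6, 2, 1, 4]
After 5 (swap(2, 1)): [3, 5, 7, 0, 6, 2, 1, 4]
After 6 (rotate_left(2, 5, k=3)): [3, 5, 2, 7, 0, 6, 1, 4]
After 7 (swap(1, 5)): [3, 6, 2, 7, 0, 5, 1, 4]
After 8 (reverse(6, 7)): [3, 6, 2, 7, 0, 5, 4, 1]
After 9 (swap(7, 0)): [1, 6, 2, 7, 0, 5, 4, 3]
After 10 (reverse(2, 7)): [1, 6, 3, 4, 5, 0, 7, 2]
After 11 (swap(3, 4)): [1, 6, 3, 5, 4, 0, 7, 2]

Answer: no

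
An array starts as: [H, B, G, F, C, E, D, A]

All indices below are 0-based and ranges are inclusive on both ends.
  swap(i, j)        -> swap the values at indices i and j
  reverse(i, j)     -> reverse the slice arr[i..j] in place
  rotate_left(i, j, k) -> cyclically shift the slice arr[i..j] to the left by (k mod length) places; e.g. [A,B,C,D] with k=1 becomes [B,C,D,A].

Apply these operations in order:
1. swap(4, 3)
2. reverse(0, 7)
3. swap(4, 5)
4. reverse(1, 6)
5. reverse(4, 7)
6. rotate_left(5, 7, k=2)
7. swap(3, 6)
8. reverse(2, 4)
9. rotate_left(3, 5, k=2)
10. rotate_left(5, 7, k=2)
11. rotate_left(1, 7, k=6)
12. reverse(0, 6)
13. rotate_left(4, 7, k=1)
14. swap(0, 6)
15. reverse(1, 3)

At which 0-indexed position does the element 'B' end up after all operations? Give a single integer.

After 1 (swap(4, 3)): [H, B, G, C, F, E, D, A]
After 2 (reverse(0, 7)): [A, D, E, F, C, G, B, H]
After 3 (swap(4, 5)): [A, D, E, F, G, C, B, H]
After 4 (reverse(1, 6)): [A, B, C, G, F, E, D, H]
After 5 (reverse(4, 7)): [A, B, C, G, H, D, E, F]
After 6 (rotate_left(5, 7, k=2)): [A, B, C, G, H, F, D, E]
After 7 (swap(3, 6)): [A, B, C, D, H, F, G, E]
After 8 (reverse(2, 4)): [A, B, H, D, C, F, G, E]
After 9 (rotate_left(3, 5, k=2)): [A, B, H, F, D, C, G, E]
After 10 (rotate_left(5, 7, k=2)): [A, B, H, F, D, E, C, G]
After 11 (rotate_left(1, 7, k=6)): [A, G, B, H, F, D, E, C]
After 12 (reverse(0, 6)): [E, D, F, H, B, G, A, C]
After 13 (rotate_left(4, 7, k=1)): [E, D, F, H, G, A, C, B]
After 14 (swap(0, 6)): [C, D, F, H, G, A, E, B]
After 15 (reverse(1, 3)): [C, H, F, D, G, A, E, B]

Answer: 7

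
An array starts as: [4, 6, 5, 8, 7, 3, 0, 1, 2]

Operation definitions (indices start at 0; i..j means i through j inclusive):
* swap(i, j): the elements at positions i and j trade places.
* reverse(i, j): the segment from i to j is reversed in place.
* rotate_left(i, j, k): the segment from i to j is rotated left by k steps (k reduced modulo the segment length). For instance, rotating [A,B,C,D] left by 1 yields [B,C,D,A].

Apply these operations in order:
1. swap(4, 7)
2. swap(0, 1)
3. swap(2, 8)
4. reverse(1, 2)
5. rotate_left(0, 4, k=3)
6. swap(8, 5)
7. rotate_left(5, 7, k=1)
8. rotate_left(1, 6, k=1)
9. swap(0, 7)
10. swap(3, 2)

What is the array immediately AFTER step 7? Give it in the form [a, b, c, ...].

After 1 (swap(4, 7)): [4, 6, 5, 8, 1, 3, 0, 7, 2]
After 2 (swap(0, 1)): [6, 4, 5, 8, 1, 3, 0, 7, 2]
After 3 (swap(2, 8)): [6, 4, 2, 8, 1, 3, 0, 7, 5]
After 4 (reverse(1, 2)): [6, 2, 4, 8, 1, 3, 0, 7, 5]
After 5 (rotate_left(0, 4, k=3)): [8, 1, 6, 2, 4, 3, 0, 7, 5]
After 6 (swap(8, 5)): [8, 1, 6, 2, 4, 5, 0, 7, 3]
After 7 (rotate_left(5, 7, k=1)): [8, 1, 6, 2, 4, 0, 7, 5, 3]

Answer: [8, 1, 6, 2, 4, 0, 7, 5, 3]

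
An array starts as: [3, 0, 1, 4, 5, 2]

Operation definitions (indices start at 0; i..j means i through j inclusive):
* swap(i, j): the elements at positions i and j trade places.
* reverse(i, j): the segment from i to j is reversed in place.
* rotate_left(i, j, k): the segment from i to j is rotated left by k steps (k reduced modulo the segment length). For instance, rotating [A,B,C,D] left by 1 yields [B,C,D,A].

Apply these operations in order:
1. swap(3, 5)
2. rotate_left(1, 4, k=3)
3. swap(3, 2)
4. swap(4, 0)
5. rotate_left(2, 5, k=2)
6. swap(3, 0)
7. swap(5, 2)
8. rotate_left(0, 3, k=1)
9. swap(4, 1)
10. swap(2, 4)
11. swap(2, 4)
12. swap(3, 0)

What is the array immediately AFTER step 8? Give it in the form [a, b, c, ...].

After 1 (swap(3, 5)): [3, 0, 1, 2, 5, 4]
After 2 (rotate_left(1, 4, k=3)): [3, 5, 0, 1, 2, 4]
After 3 (swap(3, 2)): [3, 5, 1, 0, 2, 4]
After 4 (swap(4, 0)): [2, 5, 1, 0, 3, 4]
After 5 (rotate_left(2, 5, k=2)): [2, 5, 3, 4, 1, 0]
After 6 (swap(3, 0)): [4, 5, 3, 2, 1, 0]
After 7 (swap(5, 2)): [4, 5, 0, 2, 1, 3]
After 8 (rotate_left(0, 3, k=1)): [5, 0, 2, 4, 1, 3]

Answer: [5, 0, 2, 4, 1, 3]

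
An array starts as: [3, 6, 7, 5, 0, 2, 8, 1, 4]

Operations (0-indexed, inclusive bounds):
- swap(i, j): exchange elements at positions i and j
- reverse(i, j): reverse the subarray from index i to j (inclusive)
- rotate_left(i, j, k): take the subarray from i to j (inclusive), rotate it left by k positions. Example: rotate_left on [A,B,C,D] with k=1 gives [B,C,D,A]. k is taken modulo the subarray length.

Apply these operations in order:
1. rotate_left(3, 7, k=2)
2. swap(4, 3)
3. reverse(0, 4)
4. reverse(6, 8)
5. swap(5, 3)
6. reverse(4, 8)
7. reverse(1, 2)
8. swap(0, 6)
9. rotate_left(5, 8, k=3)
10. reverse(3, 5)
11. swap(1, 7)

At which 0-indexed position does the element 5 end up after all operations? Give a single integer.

After 1 (rotate_left(3, 7, k=2)): [3, 6, 7, 2, 8, 1, 5, 0, 4]
After 2 (swap(4, 3)): [3, 6, 7, 8, 2, 1, 5, 0, 4]
After 3 (reverse(0, 4)): [2, 8, 7, 6, 3, 1, 5, 0, 4]
After 4 (reverse(6, 8)): [2, 8, 7, 6, 3, 1, 4, 0, 5]
After 5 (swap(5, 3)): [2, 8, 7, 1, 3, 6, 4, 0, 5]
After 6 (reverse(4, 8)): [2, 8, 7, 1, 5, 0, 4, 6, 3]
After 7 (reverse(1, 2)): [2, 7, 8, 1, 5, 0, 4, 6, 3]
After 8 (swap(0, 6)): [4, 7, 8, 1, 5, 0, 2, 6, 3]
After 9 (rotate_left(5, 8, k=3)): [4, 7, 8, 1, 5, 3, 0, 2, 6]
After 10 (reverse(3, 5)): [4, 7, 8, 3, 5, 1, 0, 2, 6]
After 11 (swap(1, 7)): [4, 2, 8, 3, 5, 1, 0, 7, 6]

Answer: 4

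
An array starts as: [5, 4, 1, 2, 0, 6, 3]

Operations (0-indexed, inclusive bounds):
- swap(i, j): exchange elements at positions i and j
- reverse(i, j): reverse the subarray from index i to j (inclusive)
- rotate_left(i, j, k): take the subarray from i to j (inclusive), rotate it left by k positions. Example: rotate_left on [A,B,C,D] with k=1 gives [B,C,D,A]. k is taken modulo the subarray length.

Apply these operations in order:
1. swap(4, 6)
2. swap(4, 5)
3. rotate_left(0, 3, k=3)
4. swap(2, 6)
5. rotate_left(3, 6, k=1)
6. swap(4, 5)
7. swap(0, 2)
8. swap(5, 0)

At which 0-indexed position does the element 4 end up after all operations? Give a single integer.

After 1 (swap(4, 6)): [5, 4, 1, 2, 3, 6, 0]
After 2 (swap(4, 5)): [5, 4, 1, 2, 6, 3, 0]
After 3 (rotate_left(0, 3, k=3)): [2, 5, 4, 1, 6, 3, 0]
After 4 (swap(2, 6)): [2, 5, 0, 1, 6, 3, 4]
After 5 (rotate_left(3, 6, k=1)): [2, 5, 0, 6, 3, 4, 1]
After 6 (swap(4, 5)): [2, 5, 0, 6, 4, 3, 1]
After 7 (swap(0, 2)): [0, 5, 2, 6, 4, 3, 1]
After 8 (swap(5, 0)): [3, 5, 2, 6, 4, 0, 1]

Answer: 4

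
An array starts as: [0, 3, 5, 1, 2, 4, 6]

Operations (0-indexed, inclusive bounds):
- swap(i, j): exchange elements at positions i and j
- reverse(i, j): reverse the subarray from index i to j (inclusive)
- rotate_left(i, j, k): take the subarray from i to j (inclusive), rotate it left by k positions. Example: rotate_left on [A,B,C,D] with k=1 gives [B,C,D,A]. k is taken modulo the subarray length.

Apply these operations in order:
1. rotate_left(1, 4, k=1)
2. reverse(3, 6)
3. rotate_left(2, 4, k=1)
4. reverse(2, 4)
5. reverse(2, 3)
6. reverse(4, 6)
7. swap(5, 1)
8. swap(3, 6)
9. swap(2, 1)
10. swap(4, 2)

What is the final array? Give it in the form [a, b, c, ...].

After 1 (rotate_left(1, 4, k=1)): [0, 5, 1, 2, 3, 4, 6]
After 2 (reverse(3, 6)): [0, 5, 1, 6, 4, 3, 2]
After 3 (rotate_left(2, 4, k=1)): [0, 5, 6, 4, 1, 3, 2]
After 4 (reverse(2, 4)): [0, 5, 1, 4, 6, 3, 2]
After 5 (reverse(2, 3)): [0, 5, 4, 1, 6, 3, 2]
After 6 (reverse(4, 6)): [0, 5, 4, 1, 2, 3, 6]
After 7 (swap(5, 1)): [0, 3, 4, 1, 2, 5, 6]
After 8 (swap(3, 6)): [0, 3, 4, 6, 2, 5, 1]
After 9 (swap(2, 1)): [0, 4, 3, 6, 2, 5, 1]
After 10 (swap(4, 2)): [0, 4, 2, 6, 3, 5, 1]

Answer: [0, 4, 2, 6, 3, 5, 1]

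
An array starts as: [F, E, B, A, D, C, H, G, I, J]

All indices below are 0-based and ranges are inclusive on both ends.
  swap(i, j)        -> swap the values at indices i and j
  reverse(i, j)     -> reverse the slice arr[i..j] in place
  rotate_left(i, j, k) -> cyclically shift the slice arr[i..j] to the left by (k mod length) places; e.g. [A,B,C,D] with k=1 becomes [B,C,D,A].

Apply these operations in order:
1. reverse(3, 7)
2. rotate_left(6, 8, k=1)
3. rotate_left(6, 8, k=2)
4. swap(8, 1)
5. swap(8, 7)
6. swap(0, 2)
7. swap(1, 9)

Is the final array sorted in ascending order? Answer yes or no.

Answer: no

Derivation:
After 1 (reverse(3, 7)): [F, E, B, G, H, C, D, A, I, J]
After 2 (rotate_left(6, 8, k=1)): [F, E, B, G, H, C, A, I, D, J]
After 3 (rotate_left(6, 8, k=2)): [F, E, B, G, H, C, D, A, I, J]
After 4 (swap(8, 1)): [F, I, B, G, H, C, D, A, E, J]
After 5 (swap(8, 7)): [F, I, B, G, H, C, D, E, A, J]
After 6 (swap(0, 2)): [B, I, F, G, H, C, D, E, A, J]
After 7 (swap(1, 9)): [B, J, F, G, H, C, D, E, A, I]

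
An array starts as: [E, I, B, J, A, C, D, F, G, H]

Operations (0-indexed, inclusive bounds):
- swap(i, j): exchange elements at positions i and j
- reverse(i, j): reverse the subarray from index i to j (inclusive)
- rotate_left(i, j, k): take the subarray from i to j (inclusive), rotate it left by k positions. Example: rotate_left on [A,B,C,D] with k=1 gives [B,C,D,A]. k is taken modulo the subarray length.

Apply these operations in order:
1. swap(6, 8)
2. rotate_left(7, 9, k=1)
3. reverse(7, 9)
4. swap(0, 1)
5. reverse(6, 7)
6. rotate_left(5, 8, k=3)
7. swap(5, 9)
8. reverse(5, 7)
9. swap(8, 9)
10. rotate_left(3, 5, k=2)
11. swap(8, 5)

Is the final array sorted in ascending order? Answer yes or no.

After 1 (swap(6, 8)): [E, I, B, J, A, C, G, F, D, H]
After 2 (rotate_left(7, 9, k=1)): [E, I, B, J, A, C, G, D, H, F]
After 3 (reverse(7, 9)): [E, I, B, J, A, C, G, F, H, D]
After 4 (swap(0, 1)): [I, E, B, J, A, C, G, F, H, D]
After 5 (reverse(6, 7)): [I, E, B, J, A, C, F, G, H, D]
After 6 (rotate_left(5, 8, k=3)): [I, E, B, J, A, H, C, F, G, D]
After 7 (swap(5, 9)): [I, E, B, J, A, D, C, F, G, H]
After 8 (reverse(5, 7)): [I, E, B, J, A, F, C, D, G, H]
After 9 (swap(8, 9)): [I, E, B, J, A, F, C, D, H, G]
After 10 (rotate_left(3, 5, k=2)): [I, E, B, F, J, A, C, D, H, G]
After 11 (swap(8, 5)): [I, E, B, F, J, H, C, D, A, G]

Answer: no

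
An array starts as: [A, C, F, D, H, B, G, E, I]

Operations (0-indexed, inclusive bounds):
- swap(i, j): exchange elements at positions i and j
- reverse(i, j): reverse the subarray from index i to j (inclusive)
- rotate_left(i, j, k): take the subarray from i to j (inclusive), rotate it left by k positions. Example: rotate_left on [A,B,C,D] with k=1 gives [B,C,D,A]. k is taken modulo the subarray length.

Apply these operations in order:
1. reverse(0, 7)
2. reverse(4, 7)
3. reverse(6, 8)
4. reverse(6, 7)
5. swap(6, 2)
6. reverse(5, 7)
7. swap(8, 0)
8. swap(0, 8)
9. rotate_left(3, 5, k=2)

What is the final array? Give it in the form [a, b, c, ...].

After 1 (reverse(0, 7)): [E, G, B, H, D, F, C, A, I]
After 2 (reverse(4, 7)): [E, G, B, H, A, C, F, D, I]
After 3 (reverse(6, 8)): [E, G, B, H, A, C, I, D, F]
After 4 (reverse(6, 7)): [E, G, B, H, A, C, D, I, F]
After 5 (swap(6, 2)): [E, G, D, H, A, C, B, I, F]
After 6 (reverse(5, 7)): [E, G, D, H, A, I, B, C, F]
After 7 (swap(8, 0)): [F, G, D, H, A, I, B, C, E]
After 8 (swap(0, 8)): [E, G, D, H, A, I, B, C, F]
After 9 (rotate_left(3, 5, k=2)): [E, G, D, I, H, A, B, C, F]

Answer: [E, G, D, I, H, A, B, C, F]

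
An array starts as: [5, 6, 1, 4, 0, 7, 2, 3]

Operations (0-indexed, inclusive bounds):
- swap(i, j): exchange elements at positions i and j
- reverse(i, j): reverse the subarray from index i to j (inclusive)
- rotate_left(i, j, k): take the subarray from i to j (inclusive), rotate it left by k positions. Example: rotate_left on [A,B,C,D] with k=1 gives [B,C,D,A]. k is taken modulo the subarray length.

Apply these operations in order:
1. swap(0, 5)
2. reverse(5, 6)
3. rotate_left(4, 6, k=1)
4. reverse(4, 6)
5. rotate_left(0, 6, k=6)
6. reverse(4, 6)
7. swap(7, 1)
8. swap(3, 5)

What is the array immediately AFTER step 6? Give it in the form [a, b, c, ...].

After 1 (swap(0, 5)): [7, 6, 1, 4, 0, 5, 2, 3]
After 2 (reverse(5, 6)): [7, 6, 1, 4, 0, 2, 5, 3]
After 3 (rotate_left(4, 6, k=1)): [7, 6, 1, 4, 2, 5, 0, 3]
After 4 (reverse(4, 6)): [7, 6, 1, 4, 0, 5, 2, 3]
After 5 (rotate_left(0, 6, k=6)): [2, 7, 6, 1, 4, 0, 5, 3]
After 6 (reverse(4, 6)): [2, 7, 6, 1, 5, 0, 4, 3]

Answer: [2, 7, 6, 1, 5, 0, 4, 3]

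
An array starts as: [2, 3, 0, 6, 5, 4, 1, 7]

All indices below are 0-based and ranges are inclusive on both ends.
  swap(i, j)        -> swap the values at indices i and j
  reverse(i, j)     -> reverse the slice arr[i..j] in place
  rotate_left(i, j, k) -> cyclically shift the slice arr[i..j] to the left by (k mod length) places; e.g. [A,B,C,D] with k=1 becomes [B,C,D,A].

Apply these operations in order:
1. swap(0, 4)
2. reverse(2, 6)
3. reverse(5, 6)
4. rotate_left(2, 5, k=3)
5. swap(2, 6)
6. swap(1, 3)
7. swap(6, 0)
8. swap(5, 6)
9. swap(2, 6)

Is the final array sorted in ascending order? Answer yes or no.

Answer: yes

Derivation:
After 1 (swap(0, 4)): [5, 3, 0, 6, 2, 4, 1, 7]
After 2 (reverse(2, 6)): [5, 3, 1, 4, 2, 6, 0, 7]
After 3 (reverse(5, 6)): [5, 3, 1, 4, 2, 0, 6, 7]
After 4 (rotate_left(2, 5, k=3)): [5, 3, 0, 1, 4, 2, 6, 7]
After 5 (swap(2, 6)): [5, 3, 6, 1, 4, 2, 0, 7]
After 6 (swap(1, 3)): [5, 1, 6, 3, 4, 2, 0, 7]
After 7 (swap(6, 0)): [0, 1, 6, 3, 4, 2, 5, 7]
After 8 (swap(5, 6)): [0, 1, 6, 3, 4, 5, 2, 7]
After 9 (swap(2, 6)): [0, 1, 2, 3, 4, 5, 6, 7]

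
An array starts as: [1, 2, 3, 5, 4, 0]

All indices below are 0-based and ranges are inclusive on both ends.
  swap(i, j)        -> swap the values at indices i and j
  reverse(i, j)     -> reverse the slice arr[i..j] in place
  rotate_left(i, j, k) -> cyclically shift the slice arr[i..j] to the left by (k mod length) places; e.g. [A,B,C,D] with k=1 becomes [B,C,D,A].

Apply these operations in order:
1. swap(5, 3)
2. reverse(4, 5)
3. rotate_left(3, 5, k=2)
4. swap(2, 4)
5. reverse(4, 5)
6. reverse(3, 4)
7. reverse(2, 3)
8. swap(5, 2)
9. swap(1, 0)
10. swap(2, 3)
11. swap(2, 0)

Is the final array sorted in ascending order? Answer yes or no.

After 1 (swap(5, 3)): [1, 2, 3, 0, 4, 5]
After 2 (reverse(4, 5)): [1, 2, 3, 0, 5, 4]
After 3 (rotate_left(3, 5, k=2)): [1, 2, 3, 4, 0, 5]
After 4 (swap(2, 4)): [1, 2, 0, 4, 3, 5]
After 5 (reverse(4, 5)): [1, 2, 0, 4, 5, 3]
After 6 (reverse(3, 4)): [1, 2, 0, 5, 4, 3]
After 7 (reverse(2, 3)): [1, 2, 5, 0, 4, 3]
After 8 (swap(5, 2)): [1, 2, 3, 0, 4, 5]
After 9 (swap(1, 0)): [2, 1, 3, 0, 4, 5]
After 10 (swap(2, 3)): [2, 1, 0, 3, 4, 5]
After 11 (swap(2, 0)): [0, 1, 2, 3, 4, 5]

Answer: yes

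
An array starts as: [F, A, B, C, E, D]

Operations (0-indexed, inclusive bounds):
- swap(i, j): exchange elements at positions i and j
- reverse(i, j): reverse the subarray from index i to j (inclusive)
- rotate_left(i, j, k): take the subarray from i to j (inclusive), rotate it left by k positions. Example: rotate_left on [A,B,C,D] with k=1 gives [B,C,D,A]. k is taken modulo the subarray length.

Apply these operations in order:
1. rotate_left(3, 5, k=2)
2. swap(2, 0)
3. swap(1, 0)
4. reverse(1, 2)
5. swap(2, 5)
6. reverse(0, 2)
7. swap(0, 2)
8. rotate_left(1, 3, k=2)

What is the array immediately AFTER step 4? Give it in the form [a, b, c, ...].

Answer: [A, F, B, D, C, E]

Derivation:
After 1 (rotate_left(3, 5, k=2)): [F, A, B, D, C, E]
After 2 (swap(2, 0)): [B, A, F, D, C, E]
After 3 (swap(1, 0)): [A, B, F, D, C, E]
After 4 (reverse(1, 2)): [A, F, B, D, C, E]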